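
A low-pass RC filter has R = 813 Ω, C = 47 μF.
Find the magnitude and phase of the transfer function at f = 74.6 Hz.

Step 1 — Angular frequency: ω = 2π·74.6 = 468.7 rad/s.
Step 2 — Transfer function: H(jω) = 1/(1 + jωRC).
Step 3 — Denominator: 1 + jωRC = 1 + j·468.7·813·4.7e-05 = 1 + j17.91.
Step 4 — H = 0.003108 - j0.05566.
Step 5 — Magnitude: |H| = 0.05575 (-25.1 dB); phase: φ = -86.8°.

|H| = 0.05575 (-25.1 dB), φ = -86.8°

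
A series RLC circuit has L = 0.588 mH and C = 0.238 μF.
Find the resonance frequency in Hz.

Step 1 — Resonance condition Im(Z)=0 gives ω₀ = 1/√(LC).
Step 2 — ω₀ = 1/√(0.000588·2.38e-07) = 8.453e+04 rad/s.
Step 3 — f₀ = ω₀/(2π) = 1.345e+04 Hz.

f₀ = 1.345e+04 Hz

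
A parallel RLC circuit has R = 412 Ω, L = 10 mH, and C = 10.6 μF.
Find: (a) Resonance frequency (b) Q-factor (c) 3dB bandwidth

Step 1 — Resonance: ω₀ = 1/√(LC) = 1/√(0.01·1.06e-05) = 3071 rad/s.
Step 2 — f₀ = ω₀/(2π) = 488.8 Hz.
Step 3 — Parallel Q: Q = R/(ω₀L) = 412/(3071·0.01) = 13.41.
Step 4 — Bandwidth: Δω = ω₀/Q = 229 rad/s; BW = Δω/(2π) = 36.44 Hz.

(a) f₀ = 488.8 Hz  (b) Q = 13.41  (c) BW = 36.44 Hz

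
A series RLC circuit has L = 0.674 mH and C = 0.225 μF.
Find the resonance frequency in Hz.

Step 1 — Resonance condition Im(Z)=0 gives ω₀ = 1/√(LC).
Step 2 — ω₀ = 1/√(0.000674·2.25e-07) = 8.12e+04 rad/s.
Step 3 — f₀ = ω₀/(2π) = 1.292e+04 Hz.

f₀ = 1.292e+04 Hz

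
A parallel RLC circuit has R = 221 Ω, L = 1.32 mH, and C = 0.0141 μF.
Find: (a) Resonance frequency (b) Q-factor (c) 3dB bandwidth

Step 1 — Resonance: ω₀ = 1/√(LC) = 1/√(0.00132·1.41e-08) = 2.318e+05 rad/s.
Step 2 — f₀ = ω₀/(2π) = 3.689e+04 Hz.
Step 3 — Parallel Q: Q = R/(ω₀L) = 221/(2.318e+05·0.00132) = 0.7223.
Step 4 — Bandwidth: Δω = ω₀/Q = 3.209e+05 rad/s; BW = Δω/(2π) = 5.108e+04 Hz.

(a) f₀ = 3.689e+04 Hz  (b) Q = 0.7223  (c) BW = 5.108e+04 Hz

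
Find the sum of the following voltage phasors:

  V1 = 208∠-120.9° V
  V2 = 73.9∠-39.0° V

Step 1 — Convert each phasor to rectangular form:
  V1 = 208·(cos(-120.9°) + j·sin(-120.9°)) = -106.8 - j178.5 V
  V2 = 73.9·(cos(-39.0°) + j·sin(-39.0°)) = 57.43 - j46.51 V
Step 2 — Sum components: V_total = -49.39 - j225 V.
Step 3 — Convert to polar: |V_total| = 230.3 V, ∠V_total = -102.4°.

V_total = 230.3∠-102.4° V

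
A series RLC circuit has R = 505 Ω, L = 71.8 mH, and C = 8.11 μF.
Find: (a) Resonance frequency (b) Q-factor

Step 1 — Resonance condition Im(Z)=0 gives ω₀ = 1/√(LC).
Step 2 — ω₀ = 1/√(0.0718·8.11e-06) = 1310 rad/s.
Step 3 — f₀ = ω₀/(2π) = 208.6 Hz.
Step 4 — Series Q: Q = ω₀L/R = 1310·0.0718/505 = 0.1863.

(a) f₀ = 208.6 Hz  (b) Q = 0.1863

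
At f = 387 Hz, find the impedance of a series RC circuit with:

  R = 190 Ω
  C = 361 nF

Step 1 — Angular frequency: ω = 2π·f = 2π·387 = 2432 rad/s.
Step 2 — Component impedances:
  R: Z = R = 190 Ω
  C: Z = 1/(jωC) = -j/(ω·C) = 0 - j1139 Ω
Step 3 — Series combination: Z_total = R + C = 190 - j1139 Ω = 1155∠-80.5° Ω.

Z = 190 - j1139 Ω = 1155∠-80.5° Ω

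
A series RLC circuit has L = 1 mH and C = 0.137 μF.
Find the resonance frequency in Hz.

Step 1 — Resonance condition Im(Z)=0 gives ω₀ = 1/√(LC).
Step 2 — ω₀ = 1/√(0.001·1.37e-07) = 8.544e+04 rad/s.
Step 3 — f₀ = ω₀/(2π) = 1.36e+04 Hz.

f₀ = 1.36e+04 Hz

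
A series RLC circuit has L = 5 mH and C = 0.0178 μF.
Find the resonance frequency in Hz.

Step 1 — Resonance condition Im(Z)=0 gives ω₀ = 1/√(LC).
Step 2 — ω₀ = 1/√(0.005·1.78e-08) = 1.06e+05 rad/s.
Step 3 — f₀ = ω₀/(2π) = 1.687e+04 Hz.

f₀ = 1.687e+04 Hz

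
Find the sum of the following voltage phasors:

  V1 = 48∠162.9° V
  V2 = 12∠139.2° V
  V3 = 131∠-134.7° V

Step 1 — Convert each phasor to rectangular form:
  V1 = 48·(cos(162.9°) + j·sin(162.9°)) = -45.88 + j14.11 V
  V2 = 12·(cos(139.2°) + j·sin(139.2°)) = -9.084 + j7.841 V
  V3 = 131·(cos(-134.7°) + j·sin(-134.7°)) = -92.14 - j93.11 V
Step 2 — Sum components: V_total = -147.1 - j71.16 V.
Step 3 — Convert to polar: |V_total| = 163.4 V, ∠V_total = -154.2°.

V_total = 163.4∠-154.2° V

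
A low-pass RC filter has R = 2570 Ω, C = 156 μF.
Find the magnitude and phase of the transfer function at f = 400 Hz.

Step 1 — Angular frequency: ω = 2π·400 = 2513 rad/s.
Step 2 — Transfer function: H(jω) = 1/(1 + jωRC).
Step 3 — Denominator: 1 + jωRC = 1 + j·2513·2570·0.000156 = 1 + j1008.
Step 4 — H = 9.849e-07 - j0.0009924.
Step 5 — Magnitude: |H| = 0.0009924 (-60.1 dB); phase: φ = -89.9°.

|H| = 0.0009924 (-60.1 dB), φ = -89.9°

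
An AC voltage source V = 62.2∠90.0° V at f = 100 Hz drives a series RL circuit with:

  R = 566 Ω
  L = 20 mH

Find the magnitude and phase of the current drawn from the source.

Step 1 — Angular frequency: ω = 2π·f = 2π·100 = 628.3 rad/s.
Step 2 — Component impedances:
  R: Z = R = 566 Ω
  L: Z = jωL = j·628.3·0.02 = 0 + j12.57 Ω
Step 3 — Series combination: Z_total = R + L = 566 + j12.57 Ω = 566.1∠1.3° Ω.
Step 4 — Source phasor: V = 62.2∠90.0° V = 0 + j62.2 V.
Step 5 — Ohm's law: I = V / Z_total = (0 + j62.2) / (566 + j12.57) = 0.002439 + j0.1098 A.
Step 6 — Convert to polar: |I| = 0.1099 A, ∠I = 88.7°.

I = 0.1099∠88.7° A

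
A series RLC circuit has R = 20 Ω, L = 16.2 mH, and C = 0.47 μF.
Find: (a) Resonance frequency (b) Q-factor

Step 1 — Resonance condition Im(Z)=0 gives ω₀ = 1/√(LC).
Step 2 — ω₀ = 1/√(0.0162·4.7e-07) = 1.146e+04 rad/s.
Step 3 — f₀ = ω₀/(2π) = 1824 Hz.
Step 4 — Series Q: Q = ω₀L/R = 1.146e+04·0.0162/20 = 9.283.

(a) f₀ = 1824 Hz  (b) Q = 9.283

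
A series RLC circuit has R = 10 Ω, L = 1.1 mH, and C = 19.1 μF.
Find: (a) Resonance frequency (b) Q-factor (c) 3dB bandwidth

Step 1 — Resonance: ω₀ = 1/√(LC) = 1/√(0.0011·1.91e-05) = 6899 rad/s.
Step 2 — f₀ = ω₀/(2π) = 1098 Hz.
Step 3 — Series Q: Q = ω₀L/R = 6899·0.0011/10 = 0.7589.
Step 4 — Bandwidth: Δω = ω₀/Q = 9091 rad/s; BW = Δω/(2π) = 1447 Hz.

(a) f₀ = 1098 Hz  (b) Q = 0.7589  (c) BW = 1447 Hz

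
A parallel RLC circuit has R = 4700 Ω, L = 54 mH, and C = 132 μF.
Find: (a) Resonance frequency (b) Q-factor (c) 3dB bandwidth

Step 1 — Resonance: ω₀ = 1/√(LC) = 1/√(0.054·0.000132) = 374.6 rad/s.
Step 2 — f₀ = ω₀/(2π) = 59.61 Hz.
Step 3 — Parallel Q: Q = R/(ω₀L) = 4700/(374.6·0.054) = 232.4.
Step 4 — Bandwidth: Δω = ω₀/Q = 1.612 rad/s; BW = Δω/(2π) = 0.2565 Hz.

(a) f₀ = 59.61 Hz  (b) Q = 232.4  (c) BW = 0.2565 Hz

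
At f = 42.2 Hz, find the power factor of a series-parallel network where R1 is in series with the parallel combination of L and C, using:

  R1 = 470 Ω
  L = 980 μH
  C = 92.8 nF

Step 1 — Angular frequency: ω = 2π·f = 2π·42.2 = 265.2 rad/s.
Step 2 — Component impedances:
  R1: Z = R = 470 Ω
  L: Z = jωL = j·265.2·0.00098 = 0 + j0.2598 Ω
  C: Z = 1/(jωC) = -j/(ω·C) = 0 - j4.064e+04 Ω
Step 3 — Parallel branch: L || C = 1/(1/L + 1/C) = 0 + j0.2598 Ω.
Step 4 — Series with R1: Z_total = R1 + (L || C) = 470 + j0.2598 Ω = 470∠0.0° Ω.
Step 5 — Power factor: PF = cos(φ) = Re(Z)/|Z| = 470/470 = 1.
Step 6 — Type: Im(Z) = 0.2598 ⇒ lagging (phase φ = 0.0°).

PF = 1 (lagging, φ = 0.0°)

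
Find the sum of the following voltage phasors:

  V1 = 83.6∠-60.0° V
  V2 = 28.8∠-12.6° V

Step 1 — Convert each phasor to rectangular form:
  V1 = 83.6·(cos(-60.0°) + j·sin(-60.0°)) = 41.8 - j72.4 V
  V2 = 28.8·(cos(-12.6°) + j·sin(-12.6°)) = 28.11 - j6.283 V
Step 2 — Sum components: V_total = 69.91 - j78.68 V.
Step 3 — Convert to polar: |V_total| = 105.3 V, ∠V_total = -48.4°.

V_total = 105.3∠-48.4° V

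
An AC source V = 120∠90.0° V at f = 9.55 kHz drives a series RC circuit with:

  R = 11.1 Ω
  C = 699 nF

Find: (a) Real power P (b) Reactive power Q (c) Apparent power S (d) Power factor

Step 1 — Angular frequency: ω = 2π·f = 2π·9550 = 6e+04 rad/s.
Step 2 — Component impedances:
  R: Z = R = 11.1 Ω
  C: Z = 1/(jωC) = -j/(ω·C) = 0 - j23.84 Ω
Step 3 — Series combination: Z_total = R + C = 11.1 - j23.84 Ω = 26.3∠-65.0° Ω.
Step 4 — Source phasor: V = 120∠90.0° V = 0 + j120 V.
Step 5 — Current: I = V / Z = -4.137 + j1.926 A = 4.563∠155.0° A.
Step 6 — Complex power: S = V·I* = 231.1 - j496.4 VA.
Step 7 — Real power: P = Re(S) = 231.1 W.
Step 8 — Reactive power: Q = Im(S) = -496.4 VAR.
Step 9 — Apparent power: |S| = 547.5 VA.
Step 10 — Power factor: PF = P/|S| = 0.4221 (leading).

(a) P = 231.1 W  (b) Q = -496.4 VAR  (c) S = 547.5 VA  (d) PF = 0.4221 (leading)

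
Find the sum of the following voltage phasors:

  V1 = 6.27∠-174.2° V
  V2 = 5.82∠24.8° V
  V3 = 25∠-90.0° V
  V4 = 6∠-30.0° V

Step 1 — Convert each phasor to rectangular form:
  V1 = 6.27·(cos(-174.2°) + j·sin(-174.2°)) = -6.238 - j0.6336 V
  V2 = 5.82·(cos(24.8°) + j·sin(24.8°)) = 5.283 + j2.441 V
  V3 = 25·(cos(-90.0°) + j·sin(-90.0°)) = 0 - j25 V
  V4 = 6·(cos(-30.0°) + j·sin(-30.0°)) = 5.196 - j3 V
Step 2 — Sum components: V_total = 4.242 - j26.19 V.
Step 3 — Convert to polar: |V_total| = 26.53 V, ∠V_total = -80.8°.

V_total = 26.53∠-80.8° V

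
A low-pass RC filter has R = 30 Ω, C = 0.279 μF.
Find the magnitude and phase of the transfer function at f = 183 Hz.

Step 1 — Angular frequency: ω = 2π·183 = 1150 rad/s.
Step 2 — Transfer function: H(jω) = 1/(1 + jωRC).
Step 3 — Denominator: 1 + jωRC = 1 + j·1150·30·2.79e-07 = 1 + j0.009624.
Step 4 — H = 0.9999 - j0.009623.
Step 5 — Magnitude: |H| = 1 (-0.0 dB); phase: φ = -0.6°.

|H| = 1 (-0.0 dB), φ = -0.6°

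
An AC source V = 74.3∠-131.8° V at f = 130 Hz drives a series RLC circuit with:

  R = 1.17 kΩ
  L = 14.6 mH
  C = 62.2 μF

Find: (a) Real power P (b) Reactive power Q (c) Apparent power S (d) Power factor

Step 1 — Angular frequency: ω = 2π·f = 2π·130 = 816.8 rad/s.
Step 2 — Component impedances:
  R: Z = R = 1170 Ω
  L: Z = jωL = j·816.8·0.0146 = 0 + j11.93 Ω
  C: Z = 1/(jωC) = -j/(ω·C) = 0 - j19.68 Ω
Step 3 — Series combination: Z_total = R + L + C = 1170 - j7.757 Ω = 1170∠-0.4° Ω.
Step 4 — Source phasor: V = 74.3∠-131.8° V = -49.52 - j55.39 V.
Step 5 — Current: I = V / Z = -0.04201 - j0.04762 A = 0.0635∠-131.4° A.
Step 6 — Complex power: S = V·I* = 4.718 - j0.03128 VA.
Step 7 — Real power: P = Re(S) = 4.718 W.
Step 8 — Reactive power: Q = Im(S) = -0.03128 VAR.
Step 9 — Apparent power: |S| = 4.718 VA.
Step 10 — Power factor: PF = P/|S| = 1 (leading).

(a) P = 4.718 W  (b) Q = -0.03128 VAR  (c) S = 4.718 VA  (d) PF = 1 (leading)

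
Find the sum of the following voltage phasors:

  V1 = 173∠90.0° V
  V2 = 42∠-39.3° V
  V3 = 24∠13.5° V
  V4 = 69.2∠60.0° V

Step 1 — Convert each phasor to rectangular form:
  V1 = 173·(cos(90.0°) + j·sin(90.0°)) = 0 + j173 V
  V2 = 42·(cos(-39.3°) + j·sin(-39.3°)) = 32.5 - j26.6 V
  V3 = 24·(cos(13.5°) + j·sin(13.5°)) = 23.34 + j5.603 V
  V4 = 69.2·(cos(60.0°) + j·sin(60.0°)) = 34.6 + j59.93 V
Step 2 — Sum components: V_total = 90.44 + j211.9 V.
Step 3 — Convert to polar: |V_total| = 230.4 V, ∠V_total = 66.9°.

V_total = 230.4∠66.9° V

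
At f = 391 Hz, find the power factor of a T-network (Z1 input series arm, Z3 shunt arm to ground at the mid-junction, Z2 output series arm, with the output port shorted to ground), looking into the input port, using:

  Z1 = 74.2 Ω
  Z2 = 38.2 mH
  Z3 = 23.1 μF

Step 1 — Angular frequency: ω = 2π·f = 2π·391 = 2457 rad/s.
Step 2 — Component impedances:
  Z1: Z = R = 74.2 Ω
  Z2: Z = jωL = j·2457·0.0382 = 0 + j93.85 Ω
  Z3: Z = 1/(jωC) = -j/(ω·C) = 0 - j17.62 Ω
Step 3 — With the output port shorted to ground, the output series arm Z2 runs from the junction to ground; the shunt arm Z3 also runs from the junction to ground. They appear in parallel: Z3 || Z2 = 0 - j21.69 Ω.
Step 4 — Series with input arm Z1: Z_in = Z1 + (Z3 || Z2) = 74.2 - j21.69 Ω = 77.31∠-16.3° Ω.
Step 5 — Power factor: PF = cos(φ) = Re(Z)/|Z| = 74.2/77.31 = 0.9598.
Step 6 — Type: Im(Z) = -21.69 ⇒ leading (phase φ = -16.3°).

PF = 0.9598 (leading, φ = -16.3°)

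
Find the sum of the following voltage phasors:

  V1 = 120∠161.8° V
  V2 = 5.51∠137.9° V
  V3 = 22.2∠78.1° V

Step 1 — Convert each phasor to rectangular form:
  V1 = 120·(cos(161.8°) + j·sin(161.8°)) = -114 + j37.48 V
  V2 = 5.51·(cos(137.9°) + j·sin(137.9°)) = -4.088 + j3.694 V
  V3 = 22.2·(cos(78.1°) + j·sin(78.1°)) = 4.578 + j21.72 V
Step 2 — Sum components: V_total = -113.5 + j62.9 V.
Step 3 — Convert to polar: |V_total| = 129.8 V, ∠V_total = 151.0°.

V_total = 129.8∠151.0° V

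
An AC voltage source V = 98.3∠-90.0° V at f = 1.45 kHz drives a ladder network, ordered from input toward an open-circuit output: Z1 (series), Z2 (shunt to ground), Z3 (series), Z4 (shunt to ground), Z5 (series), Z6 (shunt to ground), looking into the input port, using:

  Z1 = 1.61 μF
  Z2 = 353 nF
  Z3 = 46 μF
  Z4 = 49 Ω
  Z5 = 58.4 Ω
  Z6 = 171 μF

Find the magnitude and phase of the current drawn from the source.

Step 1 — Angular frequency: ω = 2π·f = 2π·1450 = 9111 rad/s.
Step 2 — Component impedances:
  Z1: Z = 1/(jωC) = -j/(ω·C) = 0 - j68.18 Ω
  Z2: Z = 1/(jωC) = -j/(ω·C) = 0 - j310.9 Ω
  Z3: Z = 1/(jωC) = -j/(ω·C) = 0 - j2.386 Ω
  Z4: Z = R = 49 Ω
  Z5: Z = R = 58.4 Ω
  Z6: Z = 1/(jωC) = -j/(ω·C) = 0 - j0.6419 Ω
Step 3 — Ladder network (open output): work backward from the far end, alternating series and parallel combinations. Z_in = 26.03 - j72.89 Ω = 77.4∠-70.3° Ω.
Step 4 — Source phasor: V = 98.3∠-90.0° V = 0 - j98.3 V.
Step 5 — Ohm's law: I = V / Z_total = (0 - j98.3) / (26.03 - j72.89) = 1.196 - j0.4272 A.
Step 6 — Convert to polar: |I| = 1.27 A, ∠I = -19.7°.

I = 1.27∠-19.7° A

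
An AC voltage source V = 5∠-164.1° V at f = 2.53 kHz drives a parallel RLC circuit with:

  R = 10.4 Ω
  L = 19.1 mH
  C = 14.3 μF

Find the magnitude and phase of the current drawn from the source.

Step 1 — Angular frequency: ω = 2π·f = 2π·2530 = 1.59e+04 rad/s.
Step 2 — Component impedances:
  R: Z = R = 10.4 Ω
  L: Z = jωL = j·1.59e+04·0.0191 = 0 + j303.6 Ω
  C: Z = 1/(jωC) = -j/(ω·C) = 0 - j4.399 Ω
Step 3 — Parallel combination: 1/Z_total = 1/R + 1/L + 1/C; Z_total = 1.618 - j3.769 Ω = 4.102∠-66.8° Ω.
Step 4 — Source phasor: V = 5∠-164.1° V = -4.809 - j1.37 V.
Step 5 — Ohm's law: I = V / Z_total = (-4.809 - j1.37) / (1.618 - j3.769) = -0.1555 - j1.209 A.
Step 6 — Convert to polar: |I| = 1.219 A, ∠I = -97.3°.

I = 1.219∠-97.3° A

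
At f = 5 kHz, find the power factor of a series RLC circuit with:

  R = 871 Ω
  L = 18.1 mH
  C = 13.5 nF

Step 1 — Angular frequency: ω = 2π·f = 2π·5000 = 3.142e+04 rad/s.
Step 2 — Component impedances:
  R: Z = R = 871 Ω
  L: Z = jωL = j·3.142e+04·0.0181 = 0 + j568.6 Ω
  C: Z = 1/(jωC) = -j/(ω·C) = 0 - j2358 Ω
Step 3 — Series combination: Z_total = R + L + C = 871 - j1789 Ω = 1990∠-64.0° Ω.
Step 4 — Power factor: PF = cos(φ) = Re(Z)/|Z| = 871/1990 = 0.4377.
Step 5 — Type: Im(Z) = -1789 ⇒ leading (phase φ = -64.0°).

PF = 0.4377 (leading, φ = -64.0°)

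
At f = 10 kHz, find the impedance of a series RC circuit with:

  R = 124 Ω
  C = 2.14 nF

Step 1 — Angular frequency: ω = 2π·f = 2π·1e+04 = 6.283e+04 rad/s.
Step 2 — Component impedances:
  R: Z = R = 124 Ω
  C: Z = 1/(jωC) = -j/(ω·C) = 0 - j7437 Ω
Step 3 — Series combination: Z_total = R + C = 124 - j7437 Ω = 7438∠-89.0° Ω.

Z = 124 - j7437 Ω = 7438∠-89.0° Ω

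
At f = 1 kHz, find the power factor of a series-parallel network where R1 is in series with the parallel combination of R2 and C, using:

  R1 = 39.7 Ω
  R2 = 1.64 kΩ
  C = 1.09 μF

Step 1 — Angular frequency: ω = 2π·f = 2π·1000 = 6283 rad/s.
Step 2 — Component impedances:
  R1: Z = R = 39.7 Ω
  R2: Z = R = 1640 Ω
  C: Z = 1/(jωC) = -j/(ω·C) = 0 - j146 Ω
Step 3 — Parallel branch: R2 || C = 1/(1/R2 + 1/C) = 12.9 - j144.9 Ω.
Step 4 — Series with R1: Z_total = R1 + (R2 || C) = 52.6 - j144.9 Ω = 154.1∠-70.0° Ω.
Step 5 — Power factor: PF = cos(φ) = Re(Z)/|Z| = 52.6/154.1 = 0.3413.
Step 6 — Type: Im(Z) = -144.9 ⇒ leading (phase φ = -70.0°).

PF = 0.3413 (leading, φ = -70.0°)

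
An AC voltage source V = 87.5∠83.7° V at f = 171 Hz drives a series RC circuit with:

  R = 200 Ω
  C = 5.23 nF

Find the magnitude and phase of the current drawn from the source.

Step 1 — Angular frequency: ω = 2π·f = 2π·171 = 1074 rad/s.
Step 2 — Component impedances:
  R: Z = R = 200 Ω
  C: Z = 1/(jωC) = -j/(ω·C) = 0 - j1.78e+05 Ω
Step 3 — Series combination: Z_total = R + C = 200 - j1.78e+05 Ω = 1.78e+05∠-89.9° Ω.
Step 4 — Source phasor: V = 87.5∠83.7° V = 9.602 + j86.97 V.
Step 5 — Ohm's law: I = V / Z_total = (9.602 + j86.97) / (200 - j1.78e+05) = -0.0004887 + j5.45e-05 A.
Step 6 — Convert to polar: |I| = 0.0004917 A, ∠I = 173.6°.

I = 0.0004917∠173.6° A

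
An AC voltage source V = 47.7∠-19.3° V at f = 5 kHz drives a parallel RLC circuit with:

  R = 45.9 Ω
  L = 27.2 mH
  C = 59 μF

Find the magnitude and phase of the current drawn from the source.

Step 1 — Angular frequency: ω = 2π·f = 2π·5000 = 3.142e+04 rad/s.
Step 2 — Component impedances:
  R: Z = R = 45.9 Ω
  L: Z = jωL = j·3.142e+04·0.0272 = 0 + j854.5 Ω
  C: Z = 1/(jωC) = -j/(ω·C) = 0 - j0.5395 Ω
Step 3 — Parallel combination: 1/Z_total = 1/R + 1/L + 1/C; Z_total = 0.006349 - j0.5398 Ω = 0.5398∠-89.3° Ω.
Step 4 — Source phasor: V = 47.7∠-19.3° V = 45.02 - j15.77 V.
Step 5 — Ohm's law: I = V / Z_total = (45.02 - j15.77) / (0.006349 - j0.5398) = 30.18 + j83.05 A.
Step 6 — Convert to polar: |I| = 88.36 A, ∠I = 70.0°.

I = 88.36∠70.0° A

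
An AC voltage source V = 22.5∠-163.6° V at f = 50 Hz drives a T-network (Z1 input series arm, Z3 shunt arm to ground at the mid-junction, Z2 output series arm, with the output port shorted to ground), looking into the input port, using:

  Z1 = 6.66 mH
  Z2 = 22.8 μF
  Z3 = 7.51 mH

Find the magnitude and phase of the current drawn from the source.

Step 1 — Angular frequency: ω = 2π·f = 2π·50 = 314.2 rad/s.
Step 2 — Component impedances:
  Z1: Z = jωL = j·314.2·0.00666 = 0 + j2.092 Ω
  Z2: Z = 1/(jωC) = -j/(ω·C) = 0 - j139.6 Ω
  Z3: Z = jωL = j·314.2·0.00751 = 0 + j2.359 Ω
Step 3 — With the output port shorted to ground, the output series arm Z2 runs from the junction to ground; the shunt arm Z3 also runs from the junction to ground. They appear in parallel: Z3 || Z2 = 0 + j2.4 Ω.
Step 4 — Series with input arm Z1: Z_in = Z1 + (Z3 || Z2) = 0 + j4.492 Ω = 4.492∠90.0° Ω.
Step 5 — Source phasor: V = 22.5∠-163.6° V = -21.58 - j6.353 V.
Step 6 — Ohm's law: I = V / Z_total = (-21.58 - j6.353) / (0 + j4.492) = -1.414 + j4.805 A.
Step 7 — Convert to polar: |I| = 5.009 A, ∠I = 106.4°.

I = 5.009∠106.4° A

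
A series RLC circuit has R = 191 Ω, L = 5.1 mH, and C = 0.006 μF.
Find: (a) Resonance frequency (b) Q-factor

Step 1 — Resonance condition Im(Z)=0 gives ω₀ = 1/√(LC).
Step 2 — ω₀ = 1/√(0.0051·6e-09) = 1.808e+05 rad/s.
Step 3 — f₀ = ω₀/(2π) = 2.877e+04 Hz.
Step 4 — Series Q: Q = ω₀L/R = 1.808e+05·0.0051/191 = 4.827.

(a) f₀ = 2.877e+04 Hz  (b) Q = 4.827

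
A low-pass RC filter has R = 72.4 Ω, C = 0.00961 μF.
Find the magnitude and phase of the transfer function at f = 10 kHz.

Step 1 — Angular frequency: ω = 2π·1e+04 = 6.283e+04 rad/s.
Step 2 — Transfer function: H(jω) = 1/(1 + jωRC).
Step 3 — Denominator: 1 + jωRC = 1 + j·6.283e+04·72.4·9.61e-09 = 1 + j0.04372.
Step 4 — H = 0.9981 - j0.04363.
Step 5 — Magnitude: |H| = 0.999 (-0.0 dB); phase: φ = -2.5°.

|H| = 0.999 (-0.0 dB), φ = -2.5°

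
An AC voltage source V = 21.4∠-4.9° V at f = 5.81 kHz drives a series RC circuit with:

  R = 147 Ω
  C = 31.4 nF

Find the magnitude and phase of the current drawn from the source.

Step 1 — Angular frequency: ω = 2π·f = 2π·5810 = 3.651e+04 rad/s.
Step 2 — Component impedances:
  R: Z = R = 147 Ω
  C: Z = 1/(jωC) = -j/(ω·C) = 0 - j872.4 Ω
Step 3 — Series combination: Z_total = R + C = 147 - j872.4 Ω = 884.7∠-80.4° Ω.
Step 4 — Source phasor: V = 21.4∠-4.9° V = 21.32 - j1.828 V.
Step 5 — Ohm's law: I = V / Z_total = (21.32 - j1.828) / (147 - j872.4) = 0.006042 + j0.02342 A.
Step 6 — Convert to polar: |I| = 0.02419 A, ∠I = 75.5°.

I = 0.02419∠75.5° A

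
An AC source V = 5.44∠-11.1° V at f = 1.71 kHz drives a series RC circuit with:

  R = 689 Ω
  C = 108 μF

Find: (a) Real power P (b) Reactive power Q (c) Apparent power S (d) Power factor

Step 1 — Angular frequency: ω = 2π·f = 2π·1710 = 1.074e+04 rad/s.
Step 2 — Component impedances:
  R: Z = R = 689 Ω
  C: Z = 1/(jωC) = -j/(ω·C) = 0 - j0.8618 Ω
Step 3 — Series combination: Z_total = R + C = 689 - j0.8618 Ω = 689∠-0.1° Ω.
Step 4 — Source phasor: V = 5.44∠-11.1° V = 5.338 - j1.047 V.
Step 5 — Current: I = V / Z = 0.00775 - j0.00151 A = 0.007895∠-11.0° A.
Step 6 — Complex power: S = V·I* = 0.04295 - j5.372e-05 VA.
Step 7 — Real power: P = Re(S) = 0.04295 W.
Step 8 — Reactive power: Q = Im(S) = -5.372e-05 VAR.
Step 9 — Apparent power: |S| = 0.04295 VA.
Step 10 — Power factor: PF = P/|S| = 1 (leading).

(a) P = 0.04295 W  (b) Q = -5.372e-05 VAR  (c) S = 0.04295 VA  (d) PF = 1 (leading)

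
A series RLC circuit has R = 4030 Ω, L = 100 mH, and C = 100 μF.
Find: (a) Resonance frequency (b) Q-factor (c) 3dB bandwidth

Step 1 — Resonance condition Im(Z)=0 gives ω₀ = 1/√(LC).
Step 2 — ω₀ = 1/√(0.1·0.0001) = 316.2 rad/s.
Step 3 — f₀ = ω₀/(2π) = 50.33 Hz.
Step 4 — Series Q: Q = ω₀L/R = 316.2·0.1/4030 = 0.007847.
Step 5 — 3dB bandwidth: Δω = ω₀/Q = 4.03e+04 rad/s; BW = Δω/(2π) = 6414 Hz.

(a) f₀ = 50.33 Hz  (b) Q = 0.007847  (c) BW = 6414 Hz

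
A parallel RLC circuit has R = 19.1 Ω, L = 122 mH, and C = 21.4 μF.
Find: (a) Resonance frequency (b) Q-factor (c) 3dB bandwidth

Step 1 — Resonance: ω₀ = 1/√(LC) = 1/√(0.122·2.14e-05) = 618.9 rad/s.
Step 2 — f₀ = ω₀/(2π) = 98.5 Hz.
Step 3 — Parallel Q: Q = R/(ω₀L) = 19.1/(618.9·0.122) = 0.253.
Step 4 — Bandwidth: Δω = ω₀/Q = 2447 rad/s; BW = Δω/(2π) = 389.4 Hz.

(a) f₀ = 98.5 Hz  (b) Q = 0.253  (c) BW = 389.4 Hz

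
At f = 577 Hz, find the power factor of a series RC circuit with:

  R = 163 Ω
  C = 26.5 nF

Step 1 — Angular frequency: ω = 2π·f = 2π·577 = 3625 rad/s.
Step 2 — Component impedances:
  R: Z = R = 163 Ω
  C: Z = 1/(jωC) = -j/(ω·C) = 0 - j1.041e+04 Ω
Step 3 — Series combination: Z_total = R + C = 163 - j1.041e+04 Ω = 1.041e+04∠-89.1° Ω.
Step 4 — Power factor: PF = cos(φ) = Re(Z)/|Z| = 163/1.041e+04 = 0.01566.
Step 5 — Type: Im(Z) = -1.041e+04 ⇒ leading (phase φ = -89.1°).

PF = 0.01566 (leading, φ = -89.1°)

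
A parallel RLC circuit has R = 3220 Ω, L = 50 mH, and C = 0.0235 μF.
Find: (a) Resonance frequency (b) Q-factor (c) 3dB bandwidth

Step 1 — Resonance: ω₀ = 1/√(LC) = 1/√(0.05·2.35e-08) = 2.917e+04 rad/s.
Step 2 — f₀ = ω₀/(2π) = 4643 Hz.
Step 3 — Parallel Q: Q = R/(ω₀L) = 3220/(2.917e+04·0.05) = 2.208.
Step 4 — Bandwidth: Δω = ω₀/Q = 1.322e+04 rad/s; BW = Δω/(2π) = 2103 Hz.

(a) f₀ = 4643 Hz  (b) Q = 2.208  (c) BW = 2103 Hz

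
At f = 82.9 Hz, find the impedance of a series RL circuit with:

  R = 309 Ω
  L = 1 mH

Step 1 — Angular frequency: ω = 2π·f = 2π·82.9 = 520.9 rad/s.
Step 2 — Component impedances:
  R: Z = R = 309 Ω
  L: Z = jωL = j·520.9·0.001 = 0 + j0.5209 Ω
Step 3 — Series combination: Z_total = R + L = 309 + j0.5209 Ω = 309∠0.1° Ω.

Z = 309 + j0.5209 Ω = 309∠0.1° Ω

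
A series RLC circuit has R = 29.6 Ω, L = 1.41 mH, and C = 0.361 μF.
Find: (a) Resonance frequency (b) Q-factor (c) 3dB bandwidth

Step 1 — Resonance: ω₀ = 1/√(LC) = 1/√(0.00141·3.61e-07) = 4.432e+04 rad/s.
Step 2 — f₀ = ω₀/(2π) = 7054 Hz.
Step 3 — Series Q: Q = ω₀L/R = 4.432e+04·0.00141/29.6 = 2.111.
Step 4 — Bandwidth: Δω = ω₀/Q = 2.099e+04 rad/s; BW = Δω/(2π) = 3341 Hz.

(a) f₀ = 7054 Hz  (b) Q = 2.111  (c) BW = 3341 Hz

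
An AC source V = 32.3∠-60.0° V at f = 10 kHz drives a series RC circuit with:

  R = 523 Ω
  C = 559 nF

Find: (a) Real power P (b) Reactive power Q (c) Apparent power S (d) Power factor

Step 1 — Angular frequency: ω = 2π·f = 2π·1e+04 = 6.283e+04 rad/s.
Step 2 — Component impedances:
  R: Z = R = 523 Ω
  C: Z = 1/(jωC) = -j/(ω·C) = 0 - j28.47 Ω
Step 3 — Series combination: Z_total = R + C = 523 - j28.47 Ω = 523.8∠-3.1° Ω.
Step 4 — Source phasor: V = 32.3∠-60.0° V = 16.15 - j27.97 V.
Step 5 — Current: I = V / Z = 0.03369 - j0.05165 A = 0.06167∠-56.9° A.
Step 6 — Complex power: S = V·I* = 1.989 - j0.1083 VA.
Step 7 — Real power: P = Re(S) = 1.989 W.
Step 8 — Reactive power: Q = Im(S) = -0.1083 VAR.
Step 9 — Apparent power: |S| = 1.992 VA.
Step 10 — Power factor: PF = P/|S| = 0.9985 (leading).

(a) P = 1.989 W  (b) Q = -0.1083 VAR  (c) S = 1.992 VA  (d) PF = 0.9985 (leading)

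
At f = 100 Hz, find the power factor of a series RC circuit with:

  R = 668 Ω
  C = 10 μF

Step 1 — Angular frequency: ω = 2π·f = 2π·100 = 628.3 rad/s.
Step 2 — Component impedances:
  R: Z = R = 668 Ω
  C: Z = 1/(jωC) = -j/(ω·C) = 0 - j159.2 Ω
Step 3 — Series combination: Z_total = R + C = 668 - j159.2 Ω = 686.7∠-13.4° Ω.
Step 4 — Power factor: PF = cos(φ) = Re(Z)/|Z| = 668/686.7 = 0.9728.
Step 5 — Type: Im(Z) = -159.2 ⇒ leading (phase φ = -13.4°).

PF = 0.9728 (leading, φ = -13.4°)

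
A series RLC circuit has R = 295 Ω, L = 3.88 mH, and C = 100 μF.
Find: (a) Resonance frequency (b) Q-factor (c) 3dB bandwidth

Step 1 — Resonance: ω₀ = 1/√(LC) = 1/√(0.00388·0.0001) = 1605 rad/s.
Step 2 — f₀ = ω₀/(2π) = 255.5 Hz.
Step 3 — Series Q: Q = ω₀L/R = 1605·0.00388/295 = 0.02112.
Step 4 — Bandwidth: Δω = ω₀/Q = 7.603e+04 rad/s; BW = Δω/(2π) = 1.21e+04 Hz.

(a) f₀ = 255.5 Hz  (b) Q = 0.02112  (c) BW = 1.21e+04 Hz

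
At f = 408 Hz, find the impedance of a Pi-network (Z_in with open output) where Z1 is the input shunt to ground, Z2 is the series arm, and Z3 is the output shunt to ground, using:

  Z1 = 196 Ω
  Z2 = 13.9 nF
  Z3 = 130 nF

Step 1 — Angular frequency: ω = 2π·f = 2π·408 = 2564 rad/s.
Step 2 — Component impedances:
  Z1: Z = R = 196 Ω
  Z2: Z = 1/(jωC) = -j/(ω·C) = 0 - j2.806e+04 Ω
  Z3: Z = 1/(jωC) = -j/(ω·C) = 0 - j3001 Ω
Step 3 — With open output, the series arm Z2 and the output shunt Z3 appear in series to ground: Z2 + Z3 = 0 - j3.106e+04 Ω.
Step 4 — Parallel with input shunt Z1: Z_in = Z1 || (Z2 + Z3) = 196 - j1.237 Ω = 196∠-0.4° Ω.

Z = 196 - j1.237 Ω = 196∠-0.4° Ω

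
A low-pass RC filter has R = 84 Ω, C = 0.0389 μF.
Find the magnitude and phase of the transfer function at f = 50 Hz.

Step 1 — Angular frequency: ω = 2π·50 = 314.2 rad/s.
Step 2 — Transfer function: H(jω) = 1/(1 + jωRC).
Step 3 — Denominator: 1 + jωRC = 1 + j·314.2·84·3.89e-08 = 1 + j0.001027.
Step 4 — H = 1 - j0.001027.
Step 5 — Magnitude: |H| = 1 (-0.0 dB); phase: φ = -0.1°.

|H| = 1 (-0.0 dB), φ = -0.1°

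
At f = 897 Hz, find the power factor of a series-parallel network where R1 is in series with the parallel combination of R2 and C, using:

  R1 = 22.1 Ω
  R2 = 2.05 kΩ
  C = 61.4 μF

Step 1 — Angular frequency: ω = 2π·f = 2π·897 = 5636 rad/s.
Step 2 — Component impedances:
  R1: Z = R = 22.1 Ω
  R2: Z = R = 2050 Ω
  C: Z = 1/(jωC) = -j/(ω·C) = 0 - j2.89 Ω
Step 3 — Parallel branch: R2 || C = 1/(1/R2 + 1/C) = 0.004073 - j2.89 Ω.
Step 4 — Series with R1: Z_total = R1 + (R2 || C) = 22.1 - j2.89 Ω = 22.29∠-7.4° Ω.
Step 5 — Power factor: PF = cos(φ) = Re(Z)/|Z| = 22.104/22.292 = 0.9916.
Step 6 — Type: Im(Z) = -2.89 ⇒ leading (phase φ = -7.4°).

PF = 0.9916 (leading, φ = -7.4°)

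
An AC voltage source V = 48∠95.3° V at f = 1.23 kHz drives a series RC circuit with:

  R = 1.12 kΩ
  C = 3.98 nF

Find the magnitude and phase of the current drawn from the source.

Step 1 — Angular frequency: ω = 2π·f = 2π·1230 = 7728 rad/s.
Step 2 — Component impedances:
  R: Z = R = 1120 Ω
  C: Z = 1/(jωC) = -j/(ω·C) = 0 - j3.251e+04 Ω
Step 3 — Series combination: Z_total = R + C = 1120 - j3.251e+04 Ω = 3.253e+04∠-88.0° Ω.
Step 4 — Source phasor: V = 48∠95.3° V = -4.434 + j47.79 V.
Step 5 — Ohm's law: I = V / Z_total = (-4.434 + j47.79) / (1120 - j3.251e+04) = -0.001473 - j8.563e-05 A.
Step 6 — Convert to polar: |I| = 0.001476 A, ∠I = -176.7°.

I = 0.001476∠-176.7° A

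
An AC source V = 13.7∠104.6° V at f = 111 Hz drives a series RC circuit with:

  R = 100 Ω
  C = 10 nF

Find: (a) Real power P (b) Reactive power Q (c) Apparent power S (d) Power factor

Step 1 — Angular frequency: ω = 2π·f = 2π·111 = 697.4 rad/s.
Step 2 — Component impedances:
  R: Z = R = 100 Ω
  C: Z = 1/(jωC) = -j/(ω·C) = 0 - j1.434e+05 Ω
Step 3 — Series combination: Z_total = R + C = 100 - j1.434e+05 Ω = 1.434e+05∠-90.0° Ω.
Step 4 — Source phasor: V = 13.7∠104.6° V = -3.453 + j13.26 V.
Step 5 — Current: I = V / Z = -9.248e-05 - j2.402e-05 A = 9.555e-05∠-165.4° A.
Step 6 — Complex power: S = V·I* = 9.129e-07 - j0.001309 VA.
Step 7 — Real power: P = Re(S) = 9.129e-07 W.
Step 8 — Reactive power: Q = Im(S) = -0.001309 VAR.
Step 9 — Apparent power: |S| = 0.001309 VA.
Step 10 — Power factor: PF = P/|S| = 0.0006974 (leading).

(a) P = 9.129e-07 W  (b) Q = -0.001309 VAR  (c) S = 0.001309 VA  (d) PF = 0.0006974 (leading)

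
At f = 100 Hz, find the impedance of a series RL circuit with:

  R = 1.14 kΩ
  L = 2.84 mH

Step 1 — Angular frequency: ω = 2π·f = 2π·100 = 628.3 rad/s.
Step 2 — Component impedances:
  R: Z = R = 1140 Ω
  L: Z = jωL = j·628.3·0.00284 = 0 + j1.784 Ω
Step 3 — Series combination: Z_total = R + L = 1140 + j1.784 Ω = 1140∠0.1° Ω.

Z = 1140 + j1.784 Ω = 1140∠0.1° Ω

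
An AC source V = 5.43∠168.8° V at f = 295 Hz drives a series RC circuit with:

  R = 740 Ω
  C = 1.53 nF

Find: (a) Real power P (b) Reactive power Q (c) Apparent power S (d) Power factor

Step 1 — Angular frequency: ω = 2π·f = 2π·295 = 1854 rad/s.
Step 2 — Component impedances:
  R: Z = R = 740 Ω
  C: Z = 1/(jωC) = -j/(ω·C) = 0 - j3.526e+05 Ω
Step 3 — Series combination: Z_total = R + C = 740 - j3.526e+05 Ω = 3.526e+05∠-89.9° Ω.
Step 4 — Source phasor: V = 5.43∠168.8° V = -5.327 + j1.055 V.
Step 5 — Current: I = V / Z = -3.023e-06 - j1.51e-05 A = 1.54e-05∠-101.3° A.
Step 6 — Complex power: S = V·I* = 1.755e-07 - j8.362e-05 VA.
Step 7 — Real power: P = Re(S) = 1.755e-07 W.
Step 8 — Reactive power: Q = Im(S) = -8.362e-05 VAR.
Step 9 — Apparent power: |S| = 8.362e-05 VA.
Step 10 — Power factor: PF = P/|S| = 0.002099 (leading).

(a) P = 1.755e-07 W  (b) Q = -8.362e-05 VAR  (c) S = 8.362e-05 VA  (d) PF = 0.002099 (leading)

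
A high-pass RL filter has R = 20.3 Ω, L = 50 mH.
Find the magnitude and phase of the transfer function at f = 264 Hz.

Step 1 — Angular frequency: ω = 2π·264 = 1659 rad/s.
Step 2 — Transfer function: H(jω) = jωL/(R + jωL).
Step 3 — Numerator jωL = j·82.94; denominator R + jωL = 20.3 + j82.94.
Step 4 — H = 0.9435 + j0.2309.
Step 5 — Magnitude: |H| = 0.9713 (-0.3 dB); phase: φ = 13.8°.

|H| = 0.9713 (-0.3 dB), φ = 13.8°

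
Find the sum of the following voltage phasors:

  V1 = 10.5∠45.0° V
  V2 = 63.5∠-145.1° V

Step 1 — Convert each phasor to rectangular form:
  V1 = 10.5·(cos(45.0°) + j·sin(45.0°)) = 7.425 + j7.425 V
  V2 = 63.5·(cos(-145.1°) + j·sin(-145.1°)) = -52.08 - j36.33 V
Step 2 — Sum components: V_total = -44.66 - j28.91 V.
Step 3 — Convert to polar: |V_total| = 53.19 V, ∠V_total = -147.1°.

V_total = 53.19∠-147.1° V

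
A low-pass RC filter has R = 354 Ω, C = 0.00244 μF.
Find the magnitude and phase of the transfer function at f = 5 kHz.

Step 1 — Angular frequency: ω = 2π·5000 = 3.142e+04 rad/s.
Step 2 — Transfer function: H(jω) = 1/(1 + jωRC).
Step 3 — Denominator: 1 + jωRC = 1 + j·3.142e+04·354·2.44e-09 = 1 + j0.02714.
Step 4 — H = 0.9993 - j0.02712.
Step 5 — Magnitude: |H| = 0.9996 (-0.0 dB); phase: φ = -1.6°.

|H| = 0.9996 (-0.0 dB), φ = -1.6°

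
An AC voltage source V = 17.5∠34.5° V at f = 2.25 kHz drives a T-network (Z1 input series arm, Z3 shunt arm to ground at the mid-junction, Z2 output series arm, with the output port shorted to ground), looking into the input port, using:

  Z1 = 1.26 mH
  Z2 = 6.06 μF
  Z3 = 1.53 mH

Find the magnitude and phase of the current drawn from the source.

Step 1 — Angular frequency: ω = 2π·f = 2π·2250 = 1.414e+04 rad/s.
Step 2 — Component impedances:
  Z1: Z = jωL = j·1.414e+04·0.00126 = 0 + j17.81 Ω
  Z2: Z = 1/(jωC) = -j/(ω·C) = 0 - j11.67 Ω
  Z3: Z = jωL = j·1.414e+04·0.00153 = 0 + j21.63 Ω
Step 3 — With the output port shorted to ground, the output series arm Z2 runs from the junction to ground; the shunt arm Z3 also runs from the junction to ground. They appear in parallel: Z3 || Z2 = 0 - j25.36 Ω.
Step 4 — Series with input arm Z1: Z_in = Z1 + (Z3 || Z2) = 0 - j7.543 Ω = 7.543∠-90.0° Ω.
Step 5 — Source phasor: V = 17.5∠34.5° V = 14.42 + j9.912 V.
Step 6 — Ohm's law: I = V / Z_total = (14.42 + j9.912) / (0 - j7.543) = -1.314 + j1.912 A.
Step 7 — Convert to polar: |I| = 2.32 A, ∠I = 124.5°.

I = 2.32∠124.5° A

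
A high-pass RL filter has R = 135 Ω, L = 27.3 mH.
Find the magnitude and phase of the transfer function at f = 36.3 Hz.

Step 1 — Angular frequency: ω = 2π·36.3 = 228.1 rad/s.
Step 2 — Transfer function: H(jω) = jωL/(R + jωL).
Step 3 — Numerator jωL = j·6.227; denominator R + jωL = 135 + j6.227.
Step 4 — H = 0.002123 + j0.04602.
Step 5 — Magnitude: |H| = 0.04607 (-26.7 dB); phase: φ = 87.4°.

|H| = 0.04607 (-26.7 dB), φ = 87.4°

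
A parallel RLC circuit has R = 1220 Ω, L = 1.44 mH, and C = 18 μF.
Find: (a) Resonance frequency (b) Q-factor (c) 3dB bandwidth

Step 1 — Resonance: ω₀ = 1/√(LC) = 1/√(0.00144·1.8e-05) = 6211 rad/s.
Step 2 — f₀ = ω₀/(2π) = 988.6 Hz.
Step 3 — Parallel Q: Q = R/(ω₀L) = 1220/(6211·0.00144) = 136.4.
Step 4 — Bandwidth: Δω = ω₀/Q = 45.54 rad/s; BW = Δω/(2π) = 7.247 Hz.

(a) f₀ = 988.6 Hz  (b) Q = 136.4  (c) BW = 7.247 Hz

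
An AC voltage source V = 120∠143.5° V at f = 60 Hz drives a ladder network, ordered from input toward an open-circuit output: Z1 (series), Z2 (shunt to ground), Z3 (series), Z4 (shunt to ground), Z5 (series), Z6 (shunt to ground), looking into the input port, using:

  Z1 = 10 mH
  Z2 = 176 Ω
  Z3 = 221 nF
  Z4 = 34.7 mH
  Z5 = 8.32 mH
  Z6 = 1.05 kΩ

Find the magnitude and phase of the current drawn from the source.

Step 1 — Angular frequency: ω = 2π·f = 2π·60 = 377 rad/s.
Step 2 — Component impedances:
  Z1: Z = jωL = j·377·0.01 = 0 + j3.77 Ω
  Z2: Z = R = 176 Ω
  Z3: Z = 1/(jωC) = -j/(ω·C) = 0 - j1.2e+04 Ω
  Z4: Z = jωL = j·377·0.0347 = 0 + j13.08 Ω
  Z5: Z = jωL = j·377·0.00832 = 0 + j3.137 Ω
  Z6: Z = R = 1050 Ω
Step 3 — Ladder network (open output): work backward from the far end, alternating series and parallel combinations. Z_in = 176 + j1.187 Ω = 176∠0.4° Ω.
Step 4 — Source phasor: V = 120∠143.5° V = -96.46 + j71.38 V.
Step 5 — Ohm's law: I = V / Z_total = (-96.46 + j71.38) / (176 + j1.187) = -0.5454 + j0.4093 A.
Step 6 — Convert to polar: |I| = 0.6819 A, ∠I = 143.1°.

I = 0.6819∠143.1° A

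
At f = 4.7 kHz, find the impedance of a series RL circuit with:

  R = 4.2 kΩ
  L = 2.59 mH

Step 1 — Angular frequency: ω = 2π·f = 2π·4700 = 2.953e+04 rad/s.
Step 2 — Component impedances:
  R: Z = R = 4200 Ω
  L: Z = jωL = j·2.953e+04·0.00259 = 0 + j76.49 Ω
Step 3 — Series combination: Z_total = R + L = 4200 + j76.49 Ω = 4201∠1.0° Ω.

Z = 4200 + j76.49 Ω = 4201∠1.0° Ω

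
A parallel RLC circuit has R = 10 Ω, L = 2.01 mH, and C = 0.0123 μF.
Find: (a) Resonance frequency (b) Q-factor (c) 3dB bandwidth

Step 1 — Resonance: ω₀ = 1/√(LC) = 1/√(0.00201·1.23e-08) = 2.011e+05 rad/s.
Step 2 — f₀ = ω₀/(2π) = 3.201e+04 Hz.
Step 3 — Parallel Q: Q = R/(ω₀L) = 10/(2.011e+05·0.00201) = 0.02474.
Step 4 — Bandwidth: Δω = ω₀/Q = 8.13e+06 rad/s; BW = Δω/(2π) = 1.294e+06 Hz.

(a) f₀ = 3.201e+04 Hz  (b) Q = 0.02474  (c) BW = 1.294e+06 Hz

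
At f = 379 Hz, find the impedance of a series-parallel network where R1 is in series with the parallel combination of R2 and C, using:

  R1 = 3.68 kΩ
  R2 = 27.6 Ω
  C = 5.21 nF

Step 1 — Angular frequency: ω = 2π·f = 2π·379 = 2381 rad/s.
Step 2 — Component impedances:
  R1: Z = R = 3680 Ω
  R2: Z = R = 27.6 Ω
  C: Z = 1/(jωC) = -j/(ω·C) = 0 - j8.06e+04 Ω
Step 3 — Parallel branch: R2 || C = 1/(1/R2 + 1/C) = 27.6 - j0.009451 Ω.
Step 4 — Series with R1: Z_total = R1 + (R2 || C) = 3708 - j0.009451 Ω = 3708∠-0.0° Ω.

Z = 3708 - j0.009451 Ω = 3708∠-0.0° Ω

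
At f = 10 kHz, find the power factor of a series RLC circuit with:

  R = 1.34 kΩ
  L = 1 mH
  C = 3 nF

Step 1 — Angular frequency: ω = 2π·f = 2π·1e+04 = 6.283e+04 rad/s.
Step 2 — Component impedances:
  R: Z = R = 1340 Ω
  L: Z = jωL = j·6.283e+04·0.001 = 0 + j62.83 Ω
  C: Z = 1/(jωC) = -j/(ω·C) = 0 - j5305 Ω
Step 3 — Series combination: Z_total = R + L + C = 1340 - j5242 Ω = 5411∠-75.7° Ω.
Step 4 — Power factor: PF = cos(φ) = Re(Z)/|Z| = 1340/5411 = 0.2476.
Step 5 — Type: Im(Z) = -5242 ⇒ leading (phase φ = -75.7°).

PF = 0.2476 (leading, φ = -75.7°)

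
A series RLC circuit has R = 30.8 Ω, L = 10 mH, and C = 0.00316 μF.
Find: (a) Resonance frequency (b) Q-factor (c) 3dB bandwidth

Step 1 — Resonance: ω₀ = 1/√(LC) = 1/√(0.01·3.16e-09) = 1.779e+05 rad/s.
Step 2 — f₀ = ω₀/(2π) = 2.831e+04 Hz.
Step 3 — Series Q: Q = ω₀L/R = 1.779e+05·0.01/30.8 = 57.76.
Step 4 — Bandwidth: Δω = ω₀/Q = 3080 rad/s; BW = Δω/(2π) = 490.2 Hz.

(a) f₀ = 2.831e+04 Hz  (b) Q = 57.76  (c) BW = 490.2 Hz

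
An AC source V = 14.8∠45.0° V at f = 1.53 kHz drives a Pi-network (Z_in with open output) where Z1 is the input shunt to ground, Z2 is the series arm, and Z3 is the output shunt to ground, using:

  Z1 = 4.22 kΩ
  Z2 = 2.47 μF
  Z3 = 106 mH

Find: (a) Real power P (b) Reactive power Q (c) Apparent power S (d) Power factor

Step 1 — Angular frequency: ω = 2π·f = 2π·1530 = 9613 rad/s.
Step 2 — Component impedances:
  Z1: Z = R = 4220 Ω
  Z2: Z = 1/(jωC) = -j/(ω·C) = 0 - j42.11 Ω
  Z3: Z = jωL = j·9613·0.106 = 0 + j1019 Ω
Step 3 — With open output, the series arm Z2 and the output shunt Z3 appear in series to ground: Z2 + Z3 = 0 + j976.9 Ω.
Step 4 — Parallel with input shunt Z1: Z_in = Z1 || (Z2 + Z3) = 214.6 + j927.2 Ω = 951.7∠77.0° Ω.
Step 5 — Source phasor: V = 14.8∠45.0° V = 10.47 + j10.47 V.
Step 6 — Current: I = V / Z = 0.01319 - j0.008233 A = 0.01555∠-32.0° A.
Step 7 — Complex power: S = V·I* = 0.05191 + j0.2242 VA.
Step 8 — Real power: P = Re(S) = 0.05191 W.
Step 9 — Reactive power: Q = Im(S) = 0.2242 VAR.
Step 10 — Apparent power: |S| = 0.2302 VA.
Step 11 — Power factor: PF = P/|S| = 0.2255 (lagging).

(a) P = 0.05191 W  (b) Q = 0.2242 VAR  (c) S = 0.2302 VA  (d) PF = 0.2255 (lagging)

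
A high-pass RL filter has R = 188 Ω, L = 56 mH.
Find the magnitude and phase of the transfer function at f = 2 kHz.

Step 1 — Angular frequency: ω = 2π·2000 = 1.257e+04 rad/s.
Step 2 — Transfer function: H(jω) = jωL/(R + jωL).
Step 3 — Numerator jωL = j·703.7; denominator R + jωL = 188 + j703.7.
Step 4 — H = 0.9334 + j0.2494.
Step 5 — Magnitude: |H| = 0.9661 (-0.3 dB); phase: φ = 15.0°.

|H| = 0.9661 (-0.3 dB), φ = 15.0°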